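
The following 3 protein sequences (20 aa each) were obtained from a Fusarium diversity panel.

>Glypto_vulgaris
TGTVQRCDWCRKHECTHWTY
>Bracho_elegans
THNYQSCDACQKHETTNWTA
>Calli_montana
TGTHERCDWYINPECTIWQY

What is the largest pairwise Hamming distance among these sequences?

Pairwise Hamming distances:
  Glypto_vulgaris vs Bracho_elegans: 9
  Glypto_vulgaris vs Calli_montana: 8
  Bracho_elegans vs Calli_montana: 14
The largest is 14, between Bracho_elegans and Calli_montana.

14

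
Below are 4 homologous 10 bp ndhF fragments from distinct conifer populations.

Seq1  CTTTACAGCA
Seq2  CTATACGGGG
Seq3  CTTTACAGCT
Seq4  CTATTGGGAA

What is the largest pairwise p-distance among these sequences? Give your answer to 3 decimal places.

Pairwise Hamming distances:
  Seq1 vs Seq2: 4
  Seq1 vs Seq3: 1
  Seq1 vs Seq4: 5
  Seq2 vs Seq3: 4
  Seq2 vs Seq4: 4
  Seq3 vs Seq4: 6
The largest is 6 mismatches, between Seq3 and Seq4; p = 6/10 = 0.600.

0.600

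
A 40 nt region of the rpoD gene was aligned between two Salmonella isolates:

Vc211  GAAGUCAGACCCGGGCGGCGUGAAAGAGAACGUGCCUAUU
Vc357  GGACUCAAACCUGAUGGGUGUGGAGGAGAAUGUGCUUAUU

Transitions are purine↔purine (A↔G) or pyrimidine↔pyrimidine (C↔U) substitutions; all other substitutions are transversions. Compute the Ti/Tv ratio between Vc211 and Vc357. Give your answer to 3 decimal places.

The sequences differ at positions 2 (A/G, transition), 4 (G/C, transversion), 8 (G/A, transition), 12 (C/U, transition), 14 (G/A, transition), 15 (G/U, transversion), 16 (C/G, transversion), 19 (C/U, transition), 23 (A/G, transition), 25 (A/G, transition), 31 (C/U, transition), 36 (C/U, transition).
Of the 12 differences, 9 transitions and 3 transversions, so Ti/Tv = 9/3 = 3.000.

3.000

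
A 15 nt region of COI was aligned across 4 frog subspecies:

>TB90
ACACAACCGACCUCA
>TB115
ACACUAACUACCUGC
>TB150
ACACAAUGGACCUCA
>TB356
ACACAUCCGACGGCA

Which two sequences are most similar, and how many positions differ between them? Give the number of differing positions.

2

Pairwise Hamming distances:
  TB90 vs TB115: 5
  TB90 vs TB150: 2
  TB90 vs TB356: 3
  TB115 vs TB150: 6
  TB115 vs TB356: 8
  TB150 vs TB356: 5
The smallest is 2, between TB90 and TB150.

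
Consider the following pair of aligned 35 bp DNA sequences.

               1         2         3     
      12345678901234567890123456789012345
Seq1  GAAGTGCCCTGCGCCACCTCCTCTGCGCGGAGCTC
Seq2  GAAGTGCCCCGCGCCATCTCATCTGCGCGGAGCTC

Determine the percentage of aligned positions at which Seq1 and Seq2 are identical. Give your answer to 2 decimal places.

91.43%

Mismatches occur at site 10 (T→C), site 17 (C→T), site 21 (C→A).
32 of the 35 sites match, so the percent identity is 32/35 × 100 = 91.43%.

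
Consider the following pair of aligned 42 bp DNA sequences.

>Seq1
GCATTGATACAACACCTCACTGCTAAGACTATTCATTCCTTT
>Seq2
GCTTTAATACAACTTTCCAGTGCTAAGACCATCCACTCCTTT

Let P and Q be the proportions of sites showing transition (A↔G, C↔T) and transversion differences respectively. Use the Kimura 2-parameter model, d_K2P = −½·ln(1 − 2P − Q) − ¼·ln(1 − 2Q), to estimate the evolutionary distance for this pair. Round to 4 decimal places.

The sequences differ at positions 3 (A/T, transversion), 6 (G/A, transition), 14 (A/T, transversion), 15 (C/T, transition), 16 (C/T, transition), 17 (T/C, transition), 20 (C/G, transversion), 30 (T/C, transition), 33 (T/C, transition), 36 (T/C, transition).
Of the 10 differences, 7 transitions and 3 transversions over 42 sites: P = 7/42 = 0.166667, Q = 3/42 = 0.071429.
d = −0.5·ln(0.595237) − 0.25·ln(0.857142) = −0.5·(-0.518796) − 0.25·(-0.154152) = 0.2979.

0.2979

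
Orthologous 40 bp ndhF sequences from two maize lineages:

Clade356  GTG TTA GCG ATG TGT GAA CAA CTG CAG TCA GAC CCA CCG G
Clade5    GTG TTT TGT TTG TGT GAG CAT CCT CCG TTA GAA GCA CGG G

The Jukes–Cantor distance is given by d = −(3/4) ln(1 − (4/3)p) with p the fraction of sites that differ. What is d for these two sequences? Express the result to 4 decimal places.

0.4715

Mismatches occur at site 6 (A→T), site 7 (G→T), site 8 (C→G), site 9 (G→T), site 10 (A→T), site 18 (A→G), site 21 (A→T), site 23 (T→C), site 24 (G→T), site 26 (A→C), site 29 (C→T), site 33 (C→A), site 34 (C→G), site 38 (C→G).
p = 14/40 = 0.350000.
d = −0.75 · ln(1 − (4/3)·0.350000) = −0.75 · ln(0.533333) = −0.75 · (-0.628609) = 0.4715.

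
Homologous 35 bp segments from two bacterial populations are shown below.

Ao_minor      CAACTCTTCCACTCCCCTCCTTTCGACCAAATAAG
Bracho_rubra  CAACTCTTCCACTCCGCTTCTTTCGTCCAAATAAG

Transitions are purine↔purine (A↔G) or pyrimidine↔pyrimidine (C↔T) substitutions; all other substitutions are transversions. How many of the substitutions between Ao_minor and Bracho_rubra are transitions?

Differing sites — 16:C/G (Tv); 19:C/T (Ti); 26:A/T (Tv).
Of the 3 differences, 1 transition and 2 transversions, so the answer is 1.

1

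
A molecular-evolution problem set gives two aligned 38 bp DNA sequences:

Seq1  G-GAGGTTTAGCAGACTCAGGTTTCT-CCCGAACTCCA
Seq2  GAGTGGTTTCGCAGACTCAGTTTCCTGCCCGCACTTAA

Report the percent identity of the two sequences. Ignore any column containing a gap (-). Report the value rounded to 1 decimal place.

Excluding the 2 gap columns leaves 36 comparable sites.
The sequences differ at positions 4 (A/T), 10 (A/C), 21 (G/T), 24 (T/C), 32 (A/C), 36 (C/T), 37 (C/A).
29 of the 36 comparable sites match, so the percent identity is 29/36 × 100 = 80.6%.

80.6%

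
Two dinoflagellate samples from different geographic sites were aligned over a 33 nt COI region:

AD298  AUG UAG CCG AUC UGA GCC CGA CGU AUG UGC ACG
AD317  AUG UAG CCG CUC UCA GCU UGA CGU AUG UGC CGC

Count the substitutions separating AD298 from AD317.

The sequences differ at positions 10 (A/C), 14 (G/C), 18 (C/U), 19 (C/U), 31 (A/C), 32 (C/G), 33 (G/C).
That gives 7 mismatches out of 33 aligned sites, so the Hamming distance is 7.

7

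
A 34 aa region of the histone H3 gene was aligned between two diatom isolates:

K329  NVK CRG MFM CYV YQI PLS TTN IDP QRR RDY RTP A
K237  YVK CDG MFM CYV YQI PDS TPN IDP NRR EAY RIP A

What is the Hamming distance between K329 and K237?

8

Mismatches occur at site 1 (N→Y), site 5 (R→D), site 17 (L→D), site 20 (T→P), site 25 (Q→N), site 28 (R→E), site 29 (D→A), site 32 (T→I).
That gives 8 mismatches out of 34 aligned sites, so the Hamming distance is 8.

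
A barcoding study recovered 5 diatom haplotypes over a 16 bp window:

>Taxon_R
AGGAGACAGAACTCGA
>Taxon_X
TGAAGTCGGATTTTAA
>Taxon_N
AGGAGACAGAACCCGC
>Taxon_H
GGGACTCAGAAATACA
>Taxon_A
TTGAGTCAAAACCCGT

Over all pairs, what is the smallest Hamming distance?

Pairwise Hamming distances:
  Taxon_R vs Taxon_X: 8
  Taxon_R vs Taxon_N: 2
  Taxon_R vs Taxon_H: 6
  Taxon_R vs Taxon_A: 6
  Taxon_X vs Taxon_N: 10
  Taxon_X vs Taxon_H: 8
  Taxon_X vs Taxon_A: 10
  Taxon_N vs Taxon_H: 8
  Taxon_N vs Taxon_A: 5
  Taxon_H vs Taxon_A: 9
The smallest is 2, between Taxon_R and Taxon_N.

2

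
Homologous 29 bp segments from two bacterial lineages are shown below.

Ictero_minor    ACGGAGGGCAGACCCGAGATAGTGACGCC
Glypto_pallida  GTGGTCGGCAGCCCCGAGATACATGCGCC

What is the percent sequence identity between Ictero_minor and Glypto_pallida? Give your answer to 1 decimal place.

69.0%

Differing sites — 1:A/G; 2:C/T; 5:A/T; 6:G/C; 12:A/C; 22:G/C; 23:T/A; 24:G/T; 25:A/G.
20 of the 29 sites match, so the percent identity is 20/29 × 100 = 69.0%.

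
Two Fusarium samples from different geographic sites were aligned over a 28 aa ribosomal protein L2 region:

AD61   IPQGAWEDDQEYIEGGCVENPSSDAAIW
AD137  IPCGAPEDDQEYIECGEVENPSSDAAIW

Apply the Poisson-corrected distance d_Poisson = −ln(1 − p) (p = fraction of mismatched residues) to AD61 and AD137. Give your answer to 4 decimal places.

Mismatches occur at site 3 (Q/C), site 6 (W/P), site 15 (G/C), site 17 (C/E).
p = 4/28 = 0.142857.
d = −ln(1 − 0.142857) = −ln(0.857143) = 0.1542.

0.1542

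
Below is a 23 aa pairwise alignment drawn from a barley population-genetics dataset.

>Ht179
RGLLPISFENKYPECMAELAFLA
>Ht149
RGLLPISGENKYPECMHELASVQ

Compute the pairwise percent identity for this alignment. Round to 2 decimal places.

78.26%

The sequences differ at positions 8 (F/G), 17 (A/H), 21 (F/S), 22 (L/V), 23 (A/Q).
18 of the 23 sites match, so the percent identity is 18/23 × 100 = 78.26%.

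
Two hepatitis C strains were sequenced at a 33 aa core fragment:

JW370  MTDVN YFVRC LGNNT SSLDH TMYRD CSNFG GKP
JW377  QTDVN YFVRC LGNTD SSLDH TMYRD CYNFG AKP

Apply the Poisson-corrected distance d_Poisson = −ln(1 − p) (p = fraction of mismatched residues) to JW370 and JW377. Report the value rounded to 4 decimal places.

The sequences differ at positions 1 (M/Q), 14 (N/T), 15 (T/D), 27 (S/Y), 31 (G/A).
p = 5/33 = 0.151515.
d = −ln(1 − 0.151515) = −ln(0.848485) = 0.1643.

0.1643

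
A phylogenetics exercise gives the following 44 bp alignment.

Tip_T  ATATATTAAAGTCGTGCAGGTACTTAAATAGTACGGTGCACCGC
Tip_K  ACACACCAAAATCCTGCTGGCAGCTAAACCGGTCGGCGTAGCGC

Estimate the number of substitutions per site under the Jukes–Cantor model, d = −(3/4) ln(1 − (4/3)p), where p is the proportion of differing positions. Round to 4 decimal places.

Mismatches occur at site 2 (T↔C), site 4 (T↔C), site 6 (T↔C), site 7 (T↔C), site 11 (G↔A), site 14 (G↔C), site 18 (A↔T), site 21 (T↔C), site 23 (C↔G), site 24 (T↔C), site 29 (T↔C), site 30 (A↔C), site 32 (T↔G), site 33 (A↔T), site 37 (T↔C), site 39 (C↔T), site 41 (C↔G).
p = 17/44 = 0.386364.
d = −0.75 · ln(1 − (4/3)·0.386364) = −0.75 · ln(0.484848) = −0.75 · (-0.723920) = 0.5429.

0.5429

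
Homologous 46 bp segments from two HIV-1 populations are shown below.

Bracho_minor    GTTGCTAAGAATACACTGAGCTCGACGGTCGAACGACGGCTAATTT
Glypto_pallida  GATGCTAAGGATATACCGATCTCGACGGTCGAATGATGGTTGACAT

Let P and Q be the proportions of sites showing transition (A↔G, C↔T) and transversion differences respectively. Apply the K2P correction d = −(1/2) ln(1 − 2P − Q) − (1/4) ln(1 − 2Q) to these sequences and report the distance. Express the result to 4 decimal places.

0.3013

Differing sites — 2:T/A (Tv); 10:A/G (Ti); 14:C/T (Ti); 17:T/C (Ti); 20:G/T (Tv); 34:C/T (Ti); 37:C/T (Ti); 40:C/T (Ti); 42:A/G (Ti); 44:T/C (Ti); 45:T/A (Tv).
Of the 11 differences, 8 transitions and 3 transversions over 46 sites: P = 8/46 = 0.173913, Q = 3/46 = 0.065217.
d = −0.5·ln(0.586957) − 0.25·ln(0.869566) = −0.5·(-0.532804) − 0.25·(-0.139761) = 0.3013.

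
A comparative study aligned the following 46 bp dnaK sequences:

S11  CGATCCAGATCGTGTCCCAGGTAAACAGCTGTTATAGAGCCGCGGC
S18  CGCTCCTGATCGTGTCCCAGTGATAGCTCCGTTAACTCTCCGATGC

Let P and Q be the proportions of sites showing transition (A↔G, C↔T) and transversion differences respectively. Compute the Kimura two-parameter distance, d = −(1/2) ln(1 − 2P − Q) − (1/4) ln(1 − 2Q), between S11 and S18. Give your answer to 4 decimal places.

0.4947

Differing sites — 3:A/C (Tv); 7:A/T (Tv); 21:G/T (Tv); 22:T/G (Tv); 24:A/T (Tv); 26:C/G (Tv); 27:A/C (Tv); 28:G/T (Tv); 30:T/C (Ti); 35:T/A (Tv); 36:A/C (Tv); 37:G/T (Tv); 38:A/C (Tv); 39:G/T (Tv); 43:C/A (Tv); 44:G/T (Tv).
Of the 16 differences, 1 transition and 15 transversions over 46 sites: P = 1/46 = 0.021739, Q = 15/46 = 0.326087.
d = −0.5·ln(0.630435) − 0.25·ln(0.347826) = −0.5·(-0.461345) − 0.25·(-1.056053) = 0.4947.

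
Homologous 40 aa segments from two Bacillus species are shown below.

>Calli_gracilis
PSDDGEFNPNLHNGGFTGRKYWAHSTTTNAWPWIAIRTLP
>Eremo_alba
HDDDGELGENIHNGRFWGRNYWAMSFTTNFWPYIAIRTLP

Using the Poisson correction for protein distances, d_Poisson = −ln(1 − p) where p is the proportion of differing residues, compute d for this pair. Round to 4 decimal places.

The sequences differ at positions 1 (P/H), 2 (S/D), 7 (F/L), 8 (N/G), 9 (P/E), 11 (L/I), 15 (G/R), 17 (T/W), 20 (K/N), 24 (H/M), 26 (T/F), 30 (A/F), 33 (W/Y).
p = 13/40 = 0.325000.
d = −ln(1 − 0.325000) = −ln(0.675000) = 0.3930.

0.3930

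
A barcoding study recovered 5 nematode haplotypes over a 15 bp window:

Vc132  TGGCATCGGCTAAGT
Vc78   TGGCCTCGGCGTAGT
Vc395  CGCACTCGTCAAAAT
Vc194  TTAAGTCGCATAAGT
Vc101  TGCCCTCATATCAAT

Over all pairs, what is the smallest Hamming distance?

Pairwise Hamming distances:
  Vc132 vs Vc78: 3
  Vc132 vs Vc395: 7
  Vc132 vs Vc194: 6
  Vc132 vs Vc101: 7
  Vc78 vs Vc395: 7
  Vc78 vs Vc194: 8
  Vc78 vs Vc101: 7
  Vc395 vs Vc194: 8
  Vc395 vs Vc101: 6
  Vc194 vs Vc101: 8
The smallest is 3, between Vc132 and Vc78.

3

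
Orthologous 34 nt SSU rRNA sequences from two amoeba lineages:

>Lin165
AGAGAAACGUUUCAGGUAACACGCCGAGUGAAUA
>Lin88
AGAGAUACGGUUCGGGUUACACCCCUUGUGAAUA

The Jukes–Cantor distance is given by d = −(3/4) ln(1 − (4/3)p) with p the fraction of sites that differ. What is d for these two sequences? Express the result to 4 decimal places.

The sequences differ at positions 6 (A/U), 10 (U/G), 14 (A/G), 18 (A/U), 23 (G/C), 26 (G/U), 27 (A/U).
p = 7/34 = 0.205882.
d = −0.75 · ln(1 − (4/3)·0.205882) = −0.75 · ln(0.725491) = −0.75 · (-0.320907) = 0.2407.

0.2407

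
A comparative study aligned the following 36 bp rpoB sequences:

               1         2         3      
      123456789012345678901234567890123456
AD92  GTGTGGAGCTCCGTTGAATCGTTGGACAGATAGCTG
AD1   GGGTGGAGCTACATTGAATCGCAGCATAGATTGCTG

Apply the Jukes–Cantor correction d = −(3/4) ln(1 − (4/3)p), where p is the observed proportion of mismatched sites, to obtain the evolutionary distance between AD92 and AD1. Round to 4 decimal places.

0.2635

Mismatches occur at site 2 (T↔G), site 11 (C↔A), site 13 (G↔A), site 22 (T↔C), site 23 (T↔A), site 25 (G↔C), site 27 (C↔T), site 32 (A↔T).
p = 8/36 = 0.222222.
d = −0.75 · ln(1 − (4/3)·0.222222) = −0.75 · ln(0.703704) = −0.75 · (-0.351397) = 0.2635.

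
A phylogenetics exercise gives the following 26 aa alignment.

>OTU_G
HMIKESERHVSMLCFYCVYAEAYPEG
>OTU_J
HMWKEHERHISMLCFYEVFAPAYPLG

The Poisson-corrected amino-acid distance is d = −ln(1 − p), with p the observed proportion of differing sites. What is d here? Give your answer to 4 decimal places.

0.3137

Mismatches occur at site 3 (I↔W), site 6 (S↔H), site 10 (V↔I), site 17 (C↔E), site 19 (Y↔F), site 21 (E↔P), site 25 (E↔L).
p = 7/26 = 0.269231.
d = −ln(1 − 0.269231) = −ln(0.730769) = 0.3137.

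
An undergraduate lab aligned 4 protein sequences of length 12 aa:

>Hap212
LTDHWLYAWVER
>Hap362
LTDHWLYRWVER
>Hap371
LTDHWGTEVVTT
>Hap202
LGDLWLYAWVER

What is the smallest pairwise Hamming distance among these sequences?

1

Pairwise Hamming distances:
  Hap212 vs Hap362: 1
  Hap212 vs Hap371: 6
  Hap212 vs Hap202: 2
  Hap362 vs Hap371: 6
  Hap362 vs Hap202: 3
  Hap371 vs Hap202: 8
The smallest is 1, between Hap212 and Hap362.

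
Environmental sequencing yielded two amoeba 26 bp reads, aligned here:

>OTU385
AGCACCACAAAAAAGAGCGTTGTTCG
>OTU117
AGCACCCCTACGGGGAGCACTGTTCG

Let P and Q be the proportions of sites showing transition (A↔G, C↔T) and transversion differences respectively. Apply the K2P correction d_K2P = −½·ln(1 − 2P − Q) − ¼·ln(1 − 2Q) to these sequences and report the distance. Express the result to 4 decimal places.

The sequences differ at positions 7 (A/C, transversion), 9 (A/T, transversion), 11 (A/C, transversion), 12 (A/G, transition), 13 (A/G, transition), 14 (A/G, transition), 19 (G/A, transition), 20 (T/C, transition).
Of the 8 differences, 5 transitions and 3 transversions over 26 sites: P = 5/26 = 0.192308, Q = 3/26 = 0.115385.
d = −0.5·ln(0.499999) − 0.25·ln(0.769230) = −0.5·(-0.693149) − 0.25·(-0.262365) = 0.4122.

0.4122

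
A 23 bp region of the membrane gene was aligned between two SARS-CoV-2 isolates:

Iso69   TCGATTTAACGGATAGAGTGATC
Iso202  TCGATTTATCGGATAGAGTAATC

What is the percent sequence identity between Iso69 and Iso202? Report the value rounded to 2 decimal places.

The sequences differ at positions 9 (A/T), 20 (G/A).
21 of the 23 sites match, so the percent identity is 21/23 × 100 = 91.30%.

91.30%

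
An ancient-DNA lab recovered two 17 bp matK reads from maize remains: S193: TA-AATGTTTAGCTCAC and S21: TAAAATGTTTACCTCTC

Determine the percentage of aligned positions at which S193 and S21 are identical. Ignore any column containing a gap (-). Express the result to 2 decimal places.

87.50%

Excluding the 1 gap column leaves 16 comparable sites.
The sequences differ at positions 12 (G/C), 16 (A/T).
14 of the 16 comparable sites match, so the percent identity is 14/16 × 100 = 87.50%.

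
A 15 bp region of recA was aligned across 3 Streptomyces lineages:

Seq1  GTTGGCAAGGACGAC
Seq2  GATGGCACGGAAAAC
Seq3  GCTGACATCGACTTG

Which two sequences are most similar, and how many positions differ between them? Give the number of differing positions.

Pairwise Hamming distances:
  Seq1 vs Seq2: 4
  Seq1 vs Seq3: 7
  Seq2 vs Seq3: 8
The smallest is 4, between Seq1 and Seq2.

4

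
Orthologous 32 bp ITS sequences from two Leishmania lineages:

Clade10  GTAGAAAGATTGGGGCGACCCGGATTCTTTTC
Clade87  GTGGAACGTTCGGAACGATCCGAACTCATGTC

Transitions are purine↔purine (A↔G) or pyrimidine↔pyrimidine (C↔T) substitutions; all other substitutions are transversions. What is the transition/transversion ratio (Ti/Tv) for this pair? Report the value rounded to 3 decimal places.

Differing sites — 3:A/G (Ti); 7:A/C (Tv); 9:A/T (Tv); 11:T/C (Ti); 14:G/A (Ti); 15:G/A (Ti); 19:C/T (Ti); 23:G/A (Ti); 25:T/C (Ti); 28:T/A (Tv); 30:T/G (Tv).
Of the 11 differences, 7 transitions and 4 transversions, so Ti/Tv = 7/4 = 1.750.

1.750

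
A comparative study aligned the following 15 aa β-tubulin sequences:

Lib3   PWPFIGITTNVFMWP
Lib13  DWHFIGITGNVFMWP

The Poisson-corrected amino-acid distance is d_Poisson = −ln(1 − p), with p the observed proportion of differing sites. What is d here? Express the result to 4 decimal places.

Mismatches occur at site 1 (P→D), site 3 (P→H), site 9 (T→G).
p = 3/15 = 0.200000.
d = −ln(1 − 0.200000) = −ln(0.800000) = 0.2231.

0.2231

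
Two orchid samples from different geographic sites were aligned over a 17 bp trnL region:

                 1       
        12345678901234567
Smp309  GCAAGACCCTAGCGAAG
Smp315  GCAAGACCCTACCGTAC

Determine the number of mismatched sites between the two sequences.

The sequences differ at positions 12 (G/C), 15 (A/T), 17 (G/C).
That gives 3 mismatches out of 17 aligned sites, so the Hamming distance is 3.

3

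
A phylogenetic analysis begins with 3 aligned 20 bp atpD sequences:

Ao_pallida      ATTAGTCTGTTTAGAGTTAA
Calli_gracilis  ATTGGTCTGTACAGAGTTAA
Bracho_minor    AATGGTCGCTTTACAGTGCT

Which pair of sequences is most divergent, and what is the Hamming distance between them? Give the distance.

9

Pairwise Hamming distances:
  Ao_pallida vs Calli_gracilis: 3
  Ao_pallida vs Bracho_minor: 8
  Calli_gracilis vs Bracho_minor: 9
The largest is 9, between Calli_gracilis and Bracho_minor.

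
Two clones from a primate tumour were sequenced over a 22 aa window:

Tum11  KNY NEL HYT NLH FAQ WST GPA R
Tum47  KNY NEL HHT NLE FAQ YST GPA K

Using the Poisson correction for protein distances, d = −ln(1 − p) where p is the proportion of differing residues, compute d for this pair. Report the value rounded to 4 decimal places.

The sequences differ at positions 8 (Y/H), 12 (H/E), 16 (W/Y), 22 (R/K).
p = 4/22 = 0.181818.
d = −ln(1 − 0.181818) = −ln(0.818182) = 0.2007.

0.2007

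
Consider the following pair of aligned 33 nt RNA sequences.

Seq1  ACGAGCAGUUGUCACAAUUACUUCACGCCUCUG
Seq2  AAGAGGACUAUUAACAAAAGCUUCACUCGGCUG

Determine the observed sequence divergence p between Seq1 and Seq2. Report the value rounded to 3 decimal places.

0.364

Mismatches occur at site 2 (C↔A), site 6 (C↔G), site 8 (G↔C), site 10 (U↔A), site 11 (G↔U), site 13 (C↔A), site 18 (U↔A), site 19 (U↔A), site 20 (A↔G), site 27 (G↔U), site 29 (C↔G), site 30 (U↔G).
There are 12 differences over 33 sites, so p = 12/33 = 0.364.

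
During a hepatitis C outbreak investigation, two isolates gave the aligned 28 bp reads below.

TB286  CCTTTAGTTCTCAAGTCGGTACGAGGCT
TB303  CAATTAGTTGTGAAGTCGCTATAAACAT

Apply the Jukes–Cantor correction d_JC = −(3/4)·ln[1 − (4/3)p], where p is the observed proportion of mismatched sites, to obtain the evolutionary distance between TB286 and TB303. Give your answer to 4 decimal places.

Differing sites — 2:C/A; 3:T/A; 10:C/G; 12:C/G; 19:G/C; 22:C/T; 23:G/A; 25:G/A; 26:G/C; 27:C/A.
p = 10/28 = 0.357143.
d = −0.75 · ln(1 − (4/3)·0.357143) = −0.75 · ln(0.523809) = −0.75 · (-0.646628) = 0.4850.

0.4850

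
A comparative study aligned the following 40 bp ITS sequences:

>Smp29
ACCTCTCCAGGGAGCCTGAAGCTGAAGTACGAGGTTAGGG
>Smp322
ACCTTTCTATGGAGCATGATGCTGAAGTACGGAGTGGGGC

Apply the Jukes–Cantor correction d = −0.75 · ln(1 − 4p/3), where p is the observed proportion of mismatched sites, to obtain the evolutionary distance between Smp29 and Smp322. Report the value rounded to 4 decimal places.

Mismatches occur at site 5 (C↔T), site 8 (C↔T), site 10 (G↔T), site 16 (C↔A), site 20 (A↔T), site 32 (A↔G), site 33 (G↔A), site 36 (T↔G), site 37 (A↔G), site 40 (G↔C).
p = 10/40 = 0.250000.
d = −0.75 · ln(1 − (4/3)·0.250000) = −0.75 · ln(0.666667) = −0.75 · (-0.405465) = 0.3041.

0.3041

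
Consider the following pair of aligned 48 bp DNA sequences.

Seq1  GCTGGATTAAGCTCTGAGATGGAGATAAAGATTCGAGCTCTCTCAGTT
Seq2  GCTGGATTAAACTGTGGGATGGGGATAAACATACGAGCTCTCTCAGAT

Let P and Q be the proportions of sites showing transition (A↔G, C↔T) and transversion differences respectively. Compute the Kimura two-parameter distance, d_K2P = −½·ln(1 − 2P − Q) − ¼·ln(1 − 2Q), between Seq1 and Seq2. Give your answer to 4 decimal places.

0.1624

The sequences differ at positions 11 (G/A, transition), 14 (C/G, transversion), 17 (A/G, transition), 23 (A/G, transition), 30 (G/C, transversion), 33 (T/A, transversion), 47 (T/A, transversion).
Of the 7 differences, 3 transitions and 4 transversions over 48 sites: P = 3/48 = 0.062500, Q = 4/48 = 0.083333.
d = −0.5·ln(0.791667) − 0.25·ln(0.833334) = −0.5·(-0.233614) − 0.25·(-0.182321) = 0.1624.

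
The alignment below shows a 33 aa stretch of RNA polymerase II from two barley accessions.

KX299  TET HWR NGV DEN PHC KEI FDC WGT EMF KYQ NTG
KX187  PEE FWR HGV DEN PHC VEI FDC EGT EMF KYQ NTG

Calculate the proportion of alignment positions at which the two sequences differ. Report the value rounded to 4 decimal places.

Differing sites — 1:T/P; 3:T/E; 4:H/F; 7:N/H; 16:K/V; 22:W/E.
There are 6 differences over 33 sites, so p = 6/33 = 0.1818.

0.1818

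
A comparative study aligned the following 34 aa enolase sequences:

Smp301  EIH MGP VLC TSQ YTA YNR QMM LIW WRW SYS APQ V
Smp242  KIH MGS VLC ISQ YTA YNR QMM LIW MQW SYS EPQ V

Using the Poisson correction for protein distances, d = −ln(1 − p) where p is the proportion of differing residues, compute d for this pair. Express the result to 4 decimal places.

0.1942

Mismatches occur at site 1 (E/K), site 6 (P/S), site 10 (T/I), site 25 (W/M), site 26 (R/Q), site 31 (A/E).
p = 6/34 = 0.176471.
d = −ln(1 − 0.176471) = −ln(0.823529) = 0.1942.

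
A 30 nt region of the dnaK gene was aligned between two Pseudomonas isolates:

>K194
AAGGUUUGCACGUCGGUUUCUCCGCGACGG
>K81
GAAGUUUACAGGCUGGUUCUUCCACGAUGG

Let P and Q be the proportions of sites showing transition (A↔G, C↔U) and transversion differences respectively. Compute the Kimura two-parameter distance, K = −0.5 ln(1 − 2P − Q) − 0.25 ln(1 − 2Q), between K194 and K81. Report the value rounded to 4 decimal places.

0.5189

Differing sites — 1:A/G (Ti); 3:G/A (Ti); 8:G/A (Ti); 11:C/G (Tv); 13:U/C (Ti); 14:C/U (Ti); 19:U/C (Ti); 20:C/U (Ti); 24:G/A (Ti); 28:C/U (Ti).
Of the 10 differences, 9 transitions and 1 transversion over 30 sites: P = 9/30 = 0.300000, Q = 1/30 = 0.033333.
d = −0.5·ln(0.366667) − 0.25·ln(0.933334) = −0.5·(-1.003301) − 0.25·(-0.068992) = 0.5189.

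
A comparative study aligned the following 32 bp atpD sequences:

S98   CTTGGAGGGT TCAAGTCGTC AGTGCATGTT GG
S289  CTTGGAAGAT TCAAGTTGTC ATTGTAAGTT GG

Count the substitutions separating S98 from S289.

Differing sites — 7:G/A; 9:G/A; 17:C/T; 22:G/T; 25:C/T; 27:T/A.
That gives 6 mismatches out of 32 aligned sites, so the Hamming distance is 6.

6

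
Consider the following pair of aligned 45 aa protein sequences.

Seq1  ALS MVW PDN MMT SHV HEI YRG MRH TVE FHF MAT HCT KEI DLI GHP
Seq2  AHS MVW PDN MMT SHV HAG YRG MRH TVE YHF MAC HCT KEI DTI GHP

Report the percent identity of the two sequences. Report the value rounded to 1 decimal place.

Mismatches occur at site 2 (L↔H), site 17 (E↔A), site 18 (I↔G), site 28 (F↔Y), site 33 (T↔C), site 41 (L↔T).
39 of the 45 sites match, so the percent identity is 39/45 × 100 = 86.7%.

86.7%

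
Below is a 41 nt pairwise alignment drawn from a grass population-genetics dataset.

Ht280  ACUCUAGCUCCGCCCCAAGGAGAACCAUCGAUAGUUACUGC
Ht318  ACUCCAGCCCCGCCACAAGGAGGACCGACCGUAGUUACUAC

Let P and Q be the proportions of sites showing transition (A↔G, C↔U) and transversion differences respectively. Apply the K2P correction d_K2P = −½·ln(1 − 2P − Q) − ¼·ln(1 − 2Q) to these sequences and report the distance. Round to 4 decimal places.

0.2673

Mismatches occur at site 5 (U→C, transition), site 9 (U→C, transition), site 15 (C→A, transversion), site 23 (A→G, transition), site 27 (A→G, transition), site 28 (U→A, transversion), site 30 (G→C, transversion), site 31 (A→G, transition), site 40 (G→A, transition).
Of the 9 differences, 6 transitions and 3 transversions over 41 sites: P = 6/41 = 0.146341, Q = 3/41 = 0.073171.
d = −0.5·ln(0.634147) − 0.25·ln(0.853658) = −0.5·(-0.455474) − 0.25·(-0.158225) = 0.2673.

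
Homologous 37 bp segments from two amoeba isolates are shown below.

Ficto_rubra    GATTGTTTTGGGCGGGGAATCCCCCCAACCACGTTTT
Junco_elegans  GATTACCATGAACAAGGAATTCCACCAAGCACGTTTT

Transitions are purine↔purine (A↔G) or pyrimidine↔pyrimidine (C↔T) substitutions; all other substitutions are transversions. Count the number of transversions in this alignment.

Differing sites — 5:G/A (Ti); 6:T/C (Ti); 7:T/C (Ti); 8:T/A (Tv); 11:G/A (Ti); 12:G/A (Ti); 14:G/A (Ti); 15:G/A (Ti); 21:C/T (Ti); 24:C/A (Tv); 29:C/G (Tv).
Of the 11 differences, 8 transitions and 3 transversions, so the answer is 3.

3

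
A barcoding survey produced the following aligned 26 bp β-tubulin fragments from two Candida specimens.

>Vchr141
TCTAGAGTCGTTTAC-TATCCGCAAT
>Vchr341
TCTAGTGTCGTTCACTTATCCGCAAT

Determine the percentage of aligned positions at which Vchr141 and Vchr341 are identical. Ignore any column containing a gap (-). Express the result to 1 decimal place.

92.0%

Excluding the 1 gap column leaves 25 comparable sites.
The sequences differ at positions 6 (A/T), 13 (T/C).
23 of the 25 comparable sites match, so the percent identity is 23/25 × 100 = 92.0%.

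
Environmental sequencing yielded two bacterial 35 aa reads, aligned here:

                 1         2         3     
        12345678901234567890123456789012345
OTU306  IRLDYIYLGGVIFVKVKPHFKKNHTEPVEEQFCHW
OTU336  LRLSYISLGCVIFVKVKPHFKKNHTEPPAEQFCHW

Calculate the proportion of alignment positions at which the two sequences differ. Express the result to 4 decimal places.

0.1714

Mismatches occur at site 1 (I/L), site 4 (D/S), site 7 (Y/S), site 10 (G/C), site 28 (V/P), site 29 (E/A).
There are 6 differences over 35 sites, so p = 6/35 = 0.1714.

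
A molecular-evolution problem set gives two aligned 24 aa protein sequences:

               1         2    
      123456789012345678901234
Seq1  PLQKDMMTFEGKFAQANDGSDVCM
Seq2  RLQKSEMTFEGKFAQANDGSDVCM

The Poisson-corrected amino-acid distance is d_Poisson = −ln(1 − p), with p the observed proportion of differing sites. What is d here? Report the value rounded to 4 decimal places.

0.1335

The sequences differ at positions 1 (P/R), 5 (D/S), 6 (M/E).
p = 3/24 = 0.125000.
d = −ln(1 − 0.125000) = −ln(0.875000) = 0.1335.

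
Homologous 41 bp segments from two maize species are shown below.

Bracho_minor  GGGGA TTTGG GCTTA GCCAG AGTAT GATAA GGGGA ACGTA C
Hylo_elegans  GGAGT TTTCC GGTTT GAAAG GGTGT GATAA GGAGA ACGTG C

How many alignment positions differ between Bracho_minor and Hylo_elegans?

Differing sites — 3:G/A; 5:A/T; 9:G/C; 10:G/C; 12:C/G; 15:A/T; 17:C/A; 18:C/A; 21:A/G; 24:A/G; 33:G/A; 40:A/G.
That gives 12 mismatches out of 41 aligned sites, so the Hamming distance is 12.

12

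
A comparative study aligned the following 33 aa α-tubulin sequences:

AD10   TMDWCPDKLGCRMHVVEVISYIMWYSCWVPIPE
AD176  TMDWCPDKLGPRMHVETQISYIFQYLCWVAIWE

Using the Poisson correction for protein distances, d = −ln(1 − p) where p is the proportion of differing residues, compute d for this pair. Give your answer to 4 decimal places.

Mismatches occur at site 11 (C→P), site 16 (V→E), site 17 (E→T), site 18 (V→Q), site 23 (M→F), site 24 (W→Q), site 26 (S→L), site 30 (P→A), site 32 (P→W).
p = 9/33 = 0.272727.
d = −ln(1 − 0.272727) = −ln(0.727273) = 0.3185.

0.3185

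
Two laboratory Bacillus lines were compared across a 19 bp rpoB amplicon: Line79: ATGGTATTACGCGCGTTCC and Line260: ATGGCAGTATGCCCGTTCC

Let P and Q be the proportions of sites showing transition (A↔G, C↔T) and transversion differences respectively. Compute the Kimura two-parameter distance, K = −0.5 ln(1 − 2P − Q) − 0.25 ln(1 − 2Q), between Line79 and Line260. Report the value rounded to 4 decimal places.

0.2488

The sequences differ at positions 5 (T/C, transition), 7 (T/G, transversion), 10 (C/T, transition), 13 (G/C, transversion).
Of the 4 differences, 2 transitions and 2 transversions over 19 sites: P = 2/19 = 0.105263, Q = 2/19 = 0.105263.
d = −0.5·ln(0.684211) − 0.25·ln(0.789474) = −0.5·(-0.379489) − 0.25·(-0.236388) = 0.2488.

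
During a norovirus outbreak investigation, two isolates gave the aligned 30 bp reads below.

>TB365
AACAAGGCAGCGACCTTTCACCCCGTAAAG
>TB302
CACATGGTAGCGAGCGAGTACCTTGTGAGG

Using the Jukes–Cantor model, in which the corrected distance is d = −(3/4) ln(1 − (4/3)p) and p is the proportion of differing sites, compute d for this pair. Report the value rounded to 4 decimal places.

The sequences differ at positions 1 (A/C), 5 (A/T), 8 (C/T), 14 (C/G), 16 (T/G), 17 (T/A), 18 (T/G), 19 (C/T), 23 (C/T), 24 (C/T), 27 (A/G), 29 (A/G).
p = 12/30 = 0.400000.
d = −0.75 · ln(1 − (4/3)·0.400000) = −0.75 · ln(0.466667) = −0.75 · (-0.762139) = 0.5716.

0.5716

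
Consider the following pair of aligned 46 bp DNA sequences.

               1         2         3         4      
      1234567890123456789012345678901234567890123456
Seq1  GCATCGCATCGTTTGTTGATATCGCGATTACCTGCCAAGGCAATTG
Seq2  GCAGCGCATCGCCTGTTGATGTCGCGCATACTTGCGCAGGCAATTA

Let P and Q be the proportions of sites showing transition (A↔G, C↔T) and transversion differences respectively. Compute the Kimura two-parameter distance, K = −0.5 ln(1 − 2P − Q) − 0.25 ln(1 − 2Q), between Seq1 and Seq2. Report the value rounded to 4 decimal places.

Differing sites — 4:T/G (Tv); 12:T/C (Ti); 13:T/C (Ti); 21:A/G (Ti); 27:A/C (Tv); 28:T/A (Tv); 32:C/T (Ti); 36:C/G (Tv); 37:A/C (Tv); 46:G/A (Ti).
Of the 10 differences, 5 transitions and 5 transversions over 46 sites: P = 5/46 = 0.108696, Q = 5/46 = 0.108696.
d = −0.5·ln(0.673912) − 0.25·ln(0.782608) = −0.5·(-0.394656) − 0.25·(-0.245123) = 0.2586.

0.2586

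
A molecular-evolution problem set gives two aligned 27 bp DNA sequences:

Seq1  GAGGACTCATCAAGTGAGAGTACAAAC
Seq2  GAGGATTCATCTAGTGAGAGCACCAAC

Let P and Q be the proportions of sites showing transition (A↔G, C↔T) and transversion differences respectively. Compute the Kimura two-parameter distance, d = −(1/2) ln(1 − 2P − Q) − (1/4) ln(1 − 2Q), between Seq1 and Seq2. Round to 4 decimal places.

Mismatches occur at site 6 (C/T, transition), site 12 (A/T, transversion), site 21 (T/C, transition), site 24 (A/C, transversion).
Of the 4 differences, 2 transitions and 2 transversions over 27 sites: P = 2/27 = 0.074074, Q = 2/27 = 0.074074.
d = −0.5·ln(0.777778) − 0.25·ln(0.851852) = −0.5·(-0.251314) − 0.25·(-0.160342) = 0.1657.

0.1657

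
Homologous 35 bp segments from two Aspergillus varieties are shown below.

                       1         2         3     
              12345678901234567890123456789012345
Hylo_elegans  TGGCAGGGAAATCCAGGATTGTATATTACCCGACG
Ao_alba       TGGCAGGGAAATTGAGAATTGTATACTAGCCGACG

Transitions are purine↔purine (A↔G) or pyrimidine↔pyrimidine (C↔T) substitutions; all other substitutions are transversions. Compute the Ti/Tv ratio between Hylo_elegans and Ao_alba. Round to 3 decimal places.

1.500

Mismatches occur at site 13 (C/T, transition), site 14 (C/G, transversion), site 17 (G/A, transition), site 26 (T/C, transition), site 29 (C/G, transversion).
Of the 5 differences, 3 transitions and 2 transversions, so Ti/Tv = 3/2 = 1.500.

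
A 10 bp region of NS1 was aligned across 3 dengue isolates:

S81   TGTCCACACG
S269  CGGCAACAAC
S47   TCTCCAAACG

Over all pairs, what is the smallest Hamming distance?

Pairwise Hamming distances:
  S81 vs S269: 5
  S81 vs S47: 2
  S269 vs S47: 7
The smallest is 2, between S81 and S47.

2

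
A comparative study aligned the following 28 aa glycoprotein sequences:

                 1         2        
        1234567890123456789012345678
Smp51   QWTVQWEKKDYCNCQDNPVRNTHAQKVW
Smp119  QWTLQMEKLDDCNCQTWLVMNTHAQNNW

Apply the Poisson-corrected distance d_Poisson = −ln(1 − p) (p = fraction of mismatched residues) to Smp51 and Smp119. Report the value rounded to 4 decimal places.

0.4418

The sequences differ at positions 4 (V/L), 6 (W/M), 9 (K/L), 11 (Y/D), 16 (D/T), 17 (N/W), 18 (P/L), 20 (R/M), 26 (K/N), 27 (V/N).
p = 10/28 = 0.357143.
d = −ln(1 − 0.357143) = −ln(0.642857) = 0.4418.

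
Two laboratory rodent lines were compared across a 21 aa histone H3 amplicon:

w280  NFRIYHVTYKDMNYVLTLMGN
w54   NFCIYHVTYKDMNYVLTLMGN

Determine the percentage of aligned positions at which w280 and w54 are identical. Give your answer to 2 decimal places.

95.24%

The sequences differ at position 3 (R/C).
20 of the 21 sites match, so the percent identity is 20/21 × 100 = 95.24%.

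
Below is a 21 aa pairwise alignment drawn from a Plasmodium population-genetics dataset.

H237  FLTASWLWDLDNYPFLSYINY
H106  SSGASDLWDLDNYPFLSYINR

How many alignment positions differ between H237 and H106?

Differing sites — 1:F/S; 2:L/S; 3:T/G; 6:W/D; 21:Y/R.
That gives 5 mismatches out of 21 aligned sites, so the Hamming distance is 5.

5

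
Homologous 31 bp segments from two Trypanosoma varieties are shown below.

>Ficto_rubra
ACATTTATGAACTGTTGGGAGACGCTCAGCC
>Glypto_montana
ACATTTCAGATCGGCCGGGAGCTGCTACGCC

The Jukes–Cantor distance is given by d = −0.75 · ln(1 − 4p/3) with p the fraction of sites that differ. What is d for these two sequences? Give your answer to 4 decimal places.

Differing sites — 7:A/C; 8:T/A; 11:A/T; 13:T/G; 15:T/C; 16:T/C; 22:A/C; 23:C/T; 27:C/A; 28:A/C.
p = 10/31 = 0.322581.
d = −0.75 · ln(1 − (4/3)·0.322581) = −0.75 · ln(0.569892) = −0.75 · (-0.562308) = 0.4217.

0.4217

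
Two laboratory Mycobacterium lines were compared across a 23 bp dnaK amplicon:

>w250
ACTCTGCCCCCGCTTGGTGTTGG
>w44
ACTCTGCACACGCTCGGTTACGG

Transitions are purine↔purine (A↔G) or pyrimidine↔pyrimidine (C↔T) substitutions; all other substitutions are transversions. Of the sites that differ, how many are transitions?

2

The sequences differ at positions 8 (C/A, transversion), 10 (C/A, transversion), 15 (T/C, transition), 19 (G/T, transversion), 20 (T/A, transversion), 21 (T/C, transition).
Of the 6 differences, 2 transitions and 4 transversions, so the answer is 2.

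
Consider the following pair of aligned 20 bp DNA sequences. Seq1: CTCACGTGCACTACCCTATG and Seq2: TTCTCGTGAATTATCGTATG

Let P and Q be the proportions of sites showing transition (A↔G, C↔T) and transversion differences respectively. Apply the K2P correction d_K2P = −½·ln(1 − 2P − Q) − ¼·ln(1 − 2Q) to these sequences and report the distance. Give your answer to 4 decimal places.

The sequences differ at positions 1 (C/T, transition), 4 (A/T, transversion), 9 (C/A, transversion), 11 (C/T, transition), 14 (C/T, transition), 16 (C/G, transversion).
Of the 6 differences, 3 transitions and 3 transversions over 20 sites: P = 3/20 = 0.150000, Q = 3/20 = 0.150000.
d = −0.5·ln(0.550000) − 0.25·ln(0.700000) = −0.5·(-0.597837) − 0.25·(-0.356675) = 0.3881.

0.3881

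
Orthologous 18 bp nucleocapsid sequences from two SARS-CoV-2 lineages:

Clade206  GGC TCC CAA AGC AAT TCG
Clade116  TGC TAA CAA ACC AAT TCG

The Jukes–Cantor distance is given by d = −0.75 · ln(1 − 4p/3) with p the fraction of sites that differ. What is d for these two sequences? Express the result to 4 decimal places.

0.2635

Differing sites — 1:G/T; 5:C/A; 6:C/A; 11:G/C.
p = 4/18 = 0.222222.
d = −0.75 · ln(1 − (4/3)·0.222222) = −0.75 · ln(0.703704) = −0.75 · (-0.351397) = 0.2635.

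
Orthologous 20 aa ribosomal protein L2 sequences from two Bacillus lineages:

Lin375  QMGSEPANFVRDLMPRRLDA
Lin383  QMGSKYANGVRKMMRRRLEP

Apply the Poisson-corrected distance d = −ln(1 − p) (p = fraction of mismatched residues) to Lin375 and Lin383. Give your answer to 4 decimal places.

0.5108

Mismatches occur at site 5 (E↔K), site 6 (P↔Y), site 9 (F↔G), site 12 (D↔K), site 13 (L↔M), site 15 (P↔R), site 19 (D↔E), site 20 (A↔P).
p = 8/20 = 0.400000.
d = −ln(1 − 0.400000) = −ln(0.600000) = 0.5108.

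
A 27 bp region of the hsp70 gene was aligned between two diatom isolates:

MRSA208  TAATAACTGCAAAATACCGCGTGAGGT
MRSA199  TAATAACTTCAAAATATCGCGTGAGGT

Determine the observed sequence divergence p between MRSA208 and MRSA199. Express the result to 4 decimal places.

0.0741

Differing sites — 9:G/T; 17:C/T.
There are 2 differences over 27 sites, so p = 2/27 = 0.0741.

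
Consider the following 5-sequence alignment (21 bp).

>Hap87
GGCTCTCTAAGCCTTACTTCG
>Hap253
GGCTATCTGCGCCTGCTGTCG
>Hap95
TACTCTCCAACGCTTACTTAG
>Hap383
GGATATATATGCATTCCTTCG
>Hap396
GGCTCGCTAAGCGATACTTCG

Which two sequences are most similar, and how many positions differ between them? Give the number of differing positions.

Pairwise Hamming distances:
  Hap87 vs Hap253: 7
  Hap87 vs Hap95: 6
  Hap87 vs Hap383: 6
  Hap87 vs Hap396: 3
  Hap253 vs Hap95: 13
  Hap253 vs Hap383: 8
  Hap253 vs Hap396: 10
  Hap95 vs Hap383: 12
  Hap95 vs Hap396: 9
  Hap383 vs Hap396: 8
The smallest is 3, between Hap87 and Hap396.

3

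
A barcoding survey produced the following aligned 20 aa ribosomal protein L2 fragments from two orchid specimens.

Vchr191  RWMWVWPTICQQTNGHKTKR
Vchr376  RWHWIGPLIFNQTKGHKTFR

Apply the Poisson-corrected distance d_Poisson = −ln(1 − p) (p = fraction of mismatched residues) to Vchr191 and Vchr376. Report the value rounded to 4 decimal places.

Mismatches occur at site 3 (M→H), site 5 (V→I), site 6 (W→G), site 8 (T→L), site 10 (C→F), site 11 (Q→N), site 14 (N→K), site 19 (K→F).
p = 8/20 = 0.400000.
d = −ln(1 − 0.400000) = −ln(0.600000) = 0.5108.

0.5108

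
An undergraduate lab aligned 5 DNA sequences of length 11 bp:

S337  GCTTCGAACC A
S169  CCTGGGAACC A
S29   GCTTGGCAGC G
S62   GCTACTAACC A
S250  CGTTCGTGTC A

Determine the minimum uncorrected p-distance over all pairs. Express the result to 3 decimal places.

0.182

Pairwise Hamming distances:
  S337 vs S169: 3
  S337 vs S29: 4
  S337 vs S62: 2
  S337 vs S250: 5
  S169 vs S29: 5
  S169 vs S62: 4
  S169 vs S250: 6
  S29 vs S62: 6
  S29 vs S250: 7
  S62 vs S250: 7
The smallest is 2 mismatches, between S337 and S62; p = 2/11 = 0.182.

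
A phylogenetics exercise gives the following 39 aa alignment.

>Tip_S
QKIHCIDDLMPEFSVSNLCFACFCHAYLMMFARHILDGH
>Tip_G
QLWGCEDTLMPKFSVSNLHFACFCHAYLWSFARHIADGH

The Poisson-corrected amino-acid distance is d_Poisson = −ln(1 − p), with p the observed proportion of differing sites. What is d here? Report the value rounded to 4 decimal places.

The sequences differ at positions 2 (K/L), 3 (I/W), 4 (H/G), 6 (I/E), 8 (D/T), 12 (E/K), 19 (C/H), 29 (M/W), 30 (M/S), 36 (L/A).
p = 10/39 = 0.256410.
d = −ln(1 − 0.256410) = −ln(0.743590) = 0.2963.

0.2963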